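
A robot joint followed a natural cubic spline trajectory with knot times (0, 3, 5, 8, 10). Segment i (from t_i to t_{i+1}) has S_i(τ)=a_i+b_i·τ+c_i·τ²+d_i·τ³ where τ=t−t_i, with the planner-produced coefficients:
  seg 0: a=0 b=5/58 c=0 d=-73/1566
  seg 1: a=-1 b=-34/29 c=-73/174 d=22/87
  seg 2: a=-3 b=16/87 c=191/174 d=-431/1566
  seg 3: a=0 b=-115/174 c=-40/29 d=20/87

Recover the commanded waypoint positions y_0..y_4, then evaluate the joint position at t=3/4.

y_0=0 y_1=-1 y_2=-3 y_3=0 y_4=-5
S(3/4) = 167/3712

y_0 = S_0(0) = a_0 = 0
y_1 = S_1(0) = a_1 = -1
y_2 = S_2(0) = a_2 = -3
y_3 = S_3(0) = a_3 = 0
y_4 = S_3(2) = -5
t_q=3/4 is in segment 0 (τ=3/4); S_0(τ)=167/3712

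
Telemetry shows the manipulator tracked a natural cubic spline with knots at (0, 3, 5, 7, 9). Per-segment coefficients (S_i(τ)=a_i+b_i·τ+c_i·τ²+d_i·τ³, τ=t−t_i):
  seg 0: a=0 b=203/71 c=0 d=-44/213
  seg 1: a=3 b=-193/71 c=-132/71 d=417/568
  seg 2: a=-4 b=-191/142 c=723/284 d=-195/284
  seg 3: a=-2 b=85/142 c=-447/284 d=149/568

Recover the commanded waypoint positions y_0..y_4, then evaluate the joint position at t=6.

y_0=0 y_1=3 y_2=-4 y_3=-2 y_4=-5
S(6) = -495/142

y_0 = S_0(0) = a_0 = 0
y_1 = S_1(0) = a_1 = 3
y_2 = S_2(0) = a_2 = -4
y_3 = S_3(0) = a_3 = -2
y_4 = S_3(2) = -5
t_q=6 is in segment 2 (τ=1); S_2(τ)=-495/142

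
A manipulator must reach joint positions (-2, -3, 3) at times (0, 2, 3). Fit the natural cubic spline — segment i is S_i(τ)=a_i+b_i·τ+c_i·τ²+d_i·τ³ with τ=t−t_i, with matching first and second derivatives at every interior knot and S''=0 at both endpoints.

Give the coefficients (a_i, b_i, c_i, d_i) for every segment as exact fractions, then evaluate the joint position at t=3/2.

Δ: Δ0=-1/2, Δ1=6
row 1: diag=6, rhs=39; c'=1/6, d'=13/2
back: M1=13/2
M: M0=0, M1=13/2, M2=0
seg 0: a=-2, c=M0/2=0, d=(M1−M0)/(6·2)=13/24, b=Δ0−h0·(2M0+M1)/6=-8/3
seg 1: a=-3, c=M1/2=13/4, d=(M2−M1)/(6·1)=-13/12, b=Δ1−h1·(2M1+M2)/6=23/6
t_q=3/2 → seg 0, τ=3/2; S=-2+-8/3·τ+0·τ²+13/24·τ³=-267/64

  seg 0: a=-2 b=-8/3 c=0 d=13/24
  seg 1: a=-3 b=23/6 c=13/4 d=-13/12
S(3/2) = -267/64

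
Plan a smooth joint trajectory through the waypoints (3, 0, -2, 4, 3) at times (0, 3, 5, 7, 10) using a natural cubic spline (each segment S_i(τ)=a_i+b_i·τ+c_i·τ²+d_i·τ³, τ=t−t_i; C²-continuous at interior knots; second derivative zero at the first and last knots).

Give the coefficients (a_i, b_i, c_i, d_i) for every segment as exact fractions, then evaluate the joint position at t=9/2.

  seg 0: a=3 b=-11/18 c=0 d=-7/162
  seg 1: a=0 b=-16/9 c=-7/18 d=7/18
  seg 2: a=-2 b=4/3 c=35/18 d=-5/9
  seg 3: a=4 b=22/9 c=-25/18 d=25/162
S(9/2) = -107/48

Δ: Δ0=-1, Δ1=-1, Δ2=3, Δ3=-1/3
row 1: diag=10, rhs=0; c'=1/5, d'=0
row 2: denom=8−2·1/5=38/5; d'=(24−2·0)/(38/5)=60/19
row 3: denom=10−2·5/19=180/19; d'=(-20−2·60/19)/(180/19)=-25/9
back: M3=-25/9
back: M2=60/19−5/19·-25/9=35/9
back: M1=0−1/5·35/9=-7/9
M: M0=0, M1=-7/9, M2=35/9, M3=-25/9, M4=0
seg 0: a=3, c=M0/2=0, d=(M1−M0)/(6·3)=-7/162, b=Δ0−h0·(2M0+M1)/6=-11/18
seg 1: a=0, c=M1/2=-7/18, d=(M2−M1)/(6·2)=7/18, b=Δ1−h1·(2M1+M2)/6=-16/9
seg 2: a=-2, c=M2/2=35/18, d=(M3−M2)/(6·2)=-5/9, b=Δ2−h2·(2M2+M3)/6=4/3
seg 3: a=4, c=M3/2=-25/18, d=(M4−M3)/(6·3)=25/162, b=Δ3−h3·(2M3+M4)/6=22/9
t_q=9/2 → seg 1, τ=3/2; S=0+-16/9·τ+-7/18·τ²+7/18·τ³=-107/48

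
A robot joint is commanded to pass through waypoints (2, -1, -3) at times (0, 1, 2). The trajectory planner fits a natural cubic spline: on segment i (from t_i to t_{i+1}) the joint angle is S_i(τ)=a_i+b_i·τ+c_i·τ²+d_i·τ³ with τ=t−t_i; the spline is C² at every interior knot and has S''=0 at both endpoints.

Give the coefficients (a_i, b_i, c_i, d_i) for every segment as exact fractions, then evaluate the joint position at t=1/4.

  seg 0: a=2 b=-13/4 c=0 d=1/4
  seg 1: a=-1 b=-5/2 c=3/4 d=-1/4
S(1/4) = 305/256

Δ: Δ0=-3, Δ1=-2
row 1: diag=4, rhs=6; c'=1/4, d'=3/2
back: M1=3/2
M: M0=0, M1=3/2, M2=0
seg 0: a=2, c=M0/2=0, d=(M1−M0)/(6·1)=1/4, b=Δ0−h0·(2M0+M1)/6=-13/4
seg 1: a=-1, c=M1/2=3/4, d=(M2−M1)/(6·1)=-1/4, b=Δ1−h1·(2M1+M2)/6=-5/2
t_q=1/4 → seg 0, τ=1/4; S=2+-13/4·τ+0·τ²+1/4·τ³=305/256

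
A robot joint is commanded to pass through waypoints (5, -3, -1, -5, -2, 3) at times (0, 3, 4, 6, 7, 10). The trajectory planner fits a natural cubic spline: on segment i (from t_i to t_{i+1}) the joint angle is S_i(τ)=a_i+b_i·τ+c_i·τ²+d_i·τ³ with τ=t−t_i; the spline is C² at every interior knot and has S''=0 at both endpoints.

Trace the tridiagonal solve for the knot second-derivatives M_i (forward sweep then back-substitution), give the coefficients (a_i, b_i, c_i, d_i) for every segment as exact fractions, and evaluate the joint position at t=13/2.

  seg 0: a=5 b=-1360/279 c=0 d=616/2511
  seg 1: a=-3 b=488/279 c=616/279 d=-182/93
  seg 2: a=-1 b=82/279 c=-1022/279 d=39/31
  seg 3: a=-5 b=206/279 c=1084/279 d=-151/93
  seg 4: a=-2 b=1015/279 c=-275/279 d=275/2511
S(13/2) = -8621/2232

Δ: Δ0=-8/3, Δ1=2, Δ2=-2, Δ3=3, Δ4=5/3
row 1: diag=8, rhs=28; c'=1/8, d'=7/2
row 2: denom=6−1·1/8=47/8; d'=(-24−1·7/2)/(47/8)=-220/47
row 3: denom=6−2·16/47=250/47; d'=(30−2·-220/47)/(250/47)=37/5
row 4: denom=8−1·47/250=1953/250; d'=(-8−1·37/5)/(1953/250)=-550/279
back: M4=-550/279
back: M3=37/5−47/250·-550/279=2168/279
back: M2=-220/47−16/47·2168/279=-2044/279
back: M1=7/2−1/8·-2044/279=1232/279
M: M0=0, M1=1232/279, M2=-2044/279, M3=2168/279, M4=-550/279, M5=0
seg 0: a=5, c=M0/2=0, d=(M1−M0)/(6·3)=616/2511, b=Δ0−h0·(2M0+M1)/6=-1360/279
seg 1: a=-3, c=M1/2=616/279, d=(M2−M1)/(6·1)=-182/93, b=Δ1−h1·(2M1+M2)/6=488/279
seg 2: a=-1, c=M2/2=-1022/279, d=(M3−M2)/(6·2)=39/31, b=Δ2−h2·(2M2+M3)/6=82/279
seg 3: a=-5, c=M3/2=1084/279, d=(M4−M3)/(6·1)=-151/93, b=Δ3−h3·(2M3+M4)/6=206/279
seg 4: a=-2, c=M4/2=-275/279, d=(M5−M4)/(6·3)=275/2511, b=Δ4−h4·(2M4+M5)/6=1015/279
t_q=13/2 → seg 3, τ=1/2; S=-5+206/279·τ+1084/279·τ²+-151/93·τ³=-8621/2232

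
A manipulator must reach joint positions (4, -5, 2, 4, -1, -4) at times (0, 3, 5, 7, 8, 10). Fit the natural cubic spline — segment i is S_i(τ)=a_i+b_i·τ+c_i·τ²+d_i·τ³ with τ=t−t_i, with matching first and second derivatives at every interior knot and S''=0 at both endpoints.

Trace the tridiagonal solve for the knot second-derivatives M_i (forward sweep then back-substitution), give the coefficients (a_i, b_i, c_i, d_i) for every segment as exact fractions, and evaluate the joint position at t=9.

Δ: Δ0=-3, Δ1=7/2, Δ2=1, Δ3=-5, Δ4=-3/2
row 1: diag=10, rhs=39; c'=1/5, d'=39/10
row 2: denom=8−2·1/5=38/5; d'=(-15−2·39/10)/(38/5)=-3
row 3: denom=6−2·5/19=104/19; d'=(-36−2·-3)/(104/19)=-285/52
row 4: denom=6−1·19/104=605/104; d'=(21−1·-285/52)/(605/104)=2754/605
back: M4=2754/605
back: M3=-285/52−19/104·2754/605=-3819/605
back: M2=-3−5/19·-3819/605=-162/121
back: M1=39/10−1/5·-162/121=5043/1210
M: M0=0, M1=5043/1210, M2=-162/121, M3=-3819/605, M4=2754/605, M5=0
seg 0: a=4, c=M0/2=0, d=(M1−M0)/(6·3)=1681/7260, b=Δ0−h0·(2M0+M1)/6=-12303/2420
seg 1: a=-5, c=M1/2=5043/2420, d=(M2−M1)/(6·2)=-2221/4840, b=Δ1−h1·(2M1+M2)/6=1413/1210
seg 2: a=2, c=M2/2=-81/121, d=(M3−M2)/(6·2)=-1003/2420, b=Δ2−h2·(2M2+M3)/6=2418/605
seg 3: a=4, c=M3/2=-3819/1210, d=(M4−M3)/(6·1)=2191/1210, b=Δ3−h3·(2M3+M4)/6=-201/55
seg 4: a=-1, c=M4/2=1377/605, d=(M5−M4)/(6·2)=-459/1210, b=Δ4−h4·(2M4+M5)/6=-5487/1210
t_q=9 → seg 4, τ=1; S=-1+-5487/1210·τ+1377/605·τ²+-459/1210·τ³=-2201/605

  seg 0: a=4 b=-12303/2420 c=0 d=1681/7260
  seg 1: a=-5 b=1413/1210 c=5043/2420 d=-2221/4840
  seg 2: a=2 b=2418/605 c=-81/121 d=-1003/2420
  seg 3: a=4 b=-201/55 c=-3819/1210 d=2191/1210
  seg 4: a=-1 b=-5487/1210 c=1377/605 d=-459/1210
S(9) = -2201/605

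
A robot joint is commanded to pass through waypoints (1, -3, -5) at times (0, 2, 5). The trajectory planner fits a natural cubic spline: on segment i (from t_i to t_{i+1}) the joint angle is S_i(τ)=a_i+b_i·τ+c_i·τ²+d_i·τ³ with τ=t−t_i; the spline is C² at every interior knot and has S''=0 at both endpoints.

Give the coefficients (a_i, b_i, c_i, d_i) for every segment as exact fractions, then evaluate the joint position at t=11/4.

Δ: Δ0=-2, Δ1=-2/3
row 1: diag=10, rhs=8; c'=3/10, d'=4/5
back: M1=4/5
M: M0=0, M1=4/5, M2=0
seg 0: a=1, c=M0/2=0, d=(M1−M0)/(6·2)=1/15, b=Δ0−h0·(2M0+M1)/6=-34/15
seg 1: a=-3, c=M1/2=2/5, d=(M2−M1)/(6·3)=-2/45, b=Δ1−h1·(2M1+M2)/6=-22/15
t_q=11/4 → seg 1, τ=3/4; S=-3+-22/15·τ+2/5·τ²+-2/45·τ³=-623/160

  seg 0: a=1 b=-34/15 c=0 d=1/15
  seg 1: a=-3 b=-22/15 c=2/5 d=-2/45
S(11/4) = -623/160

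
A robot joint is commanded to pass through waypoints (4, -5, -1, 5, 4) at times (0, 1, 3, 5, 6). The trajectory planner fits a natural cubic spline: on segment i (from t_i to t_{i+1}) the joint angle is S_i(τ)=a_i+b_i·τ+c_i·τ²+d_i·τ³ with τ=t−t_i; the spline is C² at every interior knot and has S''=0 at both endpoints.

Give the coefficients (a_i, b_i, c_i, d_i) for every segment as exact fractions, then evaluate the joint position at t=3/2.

  seg 0: a=4 b=-109/10 c=0 d=19/10
  seg 1: a=-5 b=-26/5 c=57/10 d=-21/20
  seg 2: a=-1 b=5 c=-3/5 d=-1/5
  seg 3: a=5 b=1/5 c=-9/5 d=3/5
S(3/2) = -1009/160

Δ: Δ0=-9, Δ1=2, Δ2=3, Δ3=-1
row 1: diag=6, rhs=66; c'=1/3, d'=11
row 2: denom=8−2·1/3=22/3; d'=(6−2·11)/(22/3)=-24/11
row 3: denom=6−2·3/11=60/11; d'=(-24−2·-24/11)/(60/11)=-18/5
back: M3=-18/5
back: M2=-24/11−3/11·-18/5=-6/5
back: M1=11−1/3·-6/5=57/5
M: M0=0, M1=57/5, M2=-6/5, M3=-18/5, M4=0
seg 0: a=4, c=M0/2=0, d=(M1−M0)/(6·1)=19/10, b=Δ0−h0·(2M0+M1)/6=-109/10
seg 1: a=-5, c=M1/2=57/10, d=(M2−M1)/(6·2)=-21/20, b=Δ1−h1·(2M1+M2)/6=-26/5
seg 2: a=-1, c=M2/2=-3/5, d=(M3−M2)/(6·2)=-1/5, b=Δ2−h2·(2M2+M3)/6=5
seg 3: a=5, c=M3/2=-9/5, d=(M4−M3)/(6·1)=3/5, b=Δ3−h3·(2M3+M4)/6=1/5
t_q=3/2 → seg 1, τ=1/2; S=-5+-26/5·τ+57/10·τ²+-21/20·τ³=-1009/160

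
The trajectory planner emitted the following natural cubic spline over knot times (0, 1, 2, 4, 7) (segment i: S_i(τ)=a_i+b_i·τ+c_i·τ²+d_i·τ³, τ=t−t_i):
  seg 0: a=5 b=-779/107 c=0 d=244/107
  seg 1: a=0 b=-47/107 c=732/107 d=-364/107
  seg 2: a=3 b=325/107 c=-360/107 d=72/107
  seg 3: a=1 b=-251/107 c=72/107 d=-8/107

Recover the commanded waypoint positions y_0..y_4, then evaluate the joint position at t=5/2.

y_0 = S_0(0) = a_0 = 5
y_1 = S_1(0) = a_1 = 0
y_2 = S_2(0) = a_2 = 3
y_3 = S_3(0) = a_3 = 1
y_4 = S_3(3) = -2
t_q=5/2 is in segment 2 (τ=1/2); S_2(τ)=805/214

y_0=5 y_1=0 y_2=3 y_3=1 y_4=-2
S(5/2) = 805/214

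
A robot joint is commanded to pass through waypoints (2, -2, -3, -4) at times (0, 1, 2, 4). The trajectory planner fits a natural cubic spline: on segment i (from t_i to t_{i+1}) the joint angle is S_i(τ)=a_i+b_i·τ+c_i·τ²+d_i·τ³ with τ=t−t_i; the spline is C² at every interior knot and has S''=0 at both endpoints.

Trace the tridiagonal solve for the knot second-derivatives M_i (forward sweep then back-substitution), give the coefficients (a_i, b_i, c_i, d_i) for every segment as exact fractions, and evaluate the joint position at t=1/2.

  seg 0: a=2 b=-219/46 c=0 d=35/46
  seg 1: a=-2 b=-57/23 c=105/46 d=-37/46
  seg 2: a=-3 b=-15/46 c=-3/23 d=1/46
S(1/2) = -105/368

Δ: Δ0=-4, Δ1=-1, Δ2=-1/2
row 1: diag=4, rhs=18; c'=1/4, d'=9/2
row 2: denom=6−1·1/4=23/4; d'=(3−1·9/2)/(23/4)=-6/23
back: M2=-6/23
back: M1=9/2−1/4·-6/23=105/23
M: M0=0, M1=105/23, M2=-6/23, M3=0
seg 0: a=2, c=M0/2=0, d=(M1−M0)/(6·1)=35/46, b=Δ0−h0·(2M0+M1)/6=-219/46
seg 1: a=-2, c=M1/2=105/46, d=(M2−M1)/(6·1)=-37/46, b=Δ1−h1·(2M1+M2)/6=-57/23
seg 2: a=-3, c=M2/2=-3/23, d=(M3−M2)/(6·2)=1/46, b=Δ2−h2·(2M2+M3)/6=-15/46
t_q=1/2 → seg 0, τ=1/2; S=2+-219/46·τ+0·τ²+35/46·τ³=-105/368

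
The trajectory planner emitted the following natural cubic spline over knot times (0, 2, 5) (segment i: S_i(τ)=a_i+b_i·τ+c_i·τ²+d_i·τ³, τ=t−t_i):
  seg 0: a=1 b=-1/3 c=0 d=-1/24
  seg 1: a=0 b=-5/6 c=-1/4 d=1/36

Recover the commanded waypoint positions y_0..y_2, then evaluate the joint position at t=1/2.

y_0=1 y_1=0 y_2=-4
S(1/2) = 53/64

y_0 = S_0(0) = a_0 = 1
y_1 = S_1(0) = a_1 = 0
y_2 = S_1(3) = -4
t_q=1/2 is in segment 0 (τ=1/2); S_0(τ)=53/64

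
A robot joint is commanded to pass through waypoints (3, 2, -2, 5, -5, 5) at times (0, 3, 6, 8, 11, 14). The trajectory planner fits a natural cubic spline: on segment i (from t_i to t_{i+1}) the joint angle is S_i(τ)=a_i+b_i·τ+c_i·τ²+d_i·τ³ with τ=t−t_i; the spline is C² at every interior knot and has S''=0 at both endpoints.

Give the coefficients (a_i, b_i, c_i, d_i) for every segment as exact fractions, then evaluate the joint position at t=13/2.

  seg 0: a=3 b=1319/2610 c=0 d=-2189/23490
  seg 1: a=2 b=-2624/1305 c=-2189/2610 d=1667/4698
  seg 2: a=-2 b=6623/2610 c=3073/1305 d=-163/174
  seg 3: a=5 b=1867/2610 c=-4262/1305 d=3001/4698
  seg 4: a=-5 b=-2131/1305 c=6481/2610 d=-6481/23490
S(13/2) = -1807/6960

Δ: Δ0=-1/3, Δ1=-4/3, Δ2=7/2, Δ3=-10/3, Δ4=10/3
row 1: diag=12, rhs=-6; c'=1/4, d'=-1/2
row 2: denom=10−3·1/4=37/4; d'=(29−3·-1/2)/(37/4)=122/37
row 3: denom=10−2·8/37=354/37; d'=(-41−2·122/37)/(354/37)=-587/118
row 4: denom=12−3·37/118=1305/118; d'=(40−3·-587/118)/(1305/118)=6481/1305
back: M4=6481/1305
back: M3=-587/118−37/118·6481/1305=-8524/1305
back: M2=122/37−8/37·-8524/1305=6146/1305
back: M1=-1/2−1/4·6146/1305=-2189/1305
M: M0=0, M1=-2189/1305, M2=6146/1305, M3=-8524/1305, M4=6481/1305, M5=0
seg 0: a=3, c=M0/2=0, d=(M1−M0)/(6·3)=-2189/23490, b=Δ0−h0·(2M0+M1)/6=1319/2610
seg 1: a=2, c=M1/2=-2189/2610, d=(M2−M1)/(6·3)=1667/4698, b=Δ1−h1·(2M1+M2)/6=-2624/1305
seg 2: a=-2, c=M2/2=3073/1305, d=(M3−M2)/(6·2)=-163/174, b=Δ2−h2·(2M2+M3)/6=6623/2610
seg 3: a=5, c=M3/2=-4262/1305, d=(M4−M3)/(6·3)=3001/4698, b=Δ3−h3·(2M3+M4)/6=1867/2610
seg 4: a=-5, c=M4/2=6481/2610, d=(M5−M4)/(6·3)=-6481/23490, b=Δ4−h4·(2M4+M5)/6=-2131/1305
t_q=13/2 → seg 2, τ=1/2; S=-2+6623/2610·τ+3073/1305·τ²+-163/174·τ³=-1807/6960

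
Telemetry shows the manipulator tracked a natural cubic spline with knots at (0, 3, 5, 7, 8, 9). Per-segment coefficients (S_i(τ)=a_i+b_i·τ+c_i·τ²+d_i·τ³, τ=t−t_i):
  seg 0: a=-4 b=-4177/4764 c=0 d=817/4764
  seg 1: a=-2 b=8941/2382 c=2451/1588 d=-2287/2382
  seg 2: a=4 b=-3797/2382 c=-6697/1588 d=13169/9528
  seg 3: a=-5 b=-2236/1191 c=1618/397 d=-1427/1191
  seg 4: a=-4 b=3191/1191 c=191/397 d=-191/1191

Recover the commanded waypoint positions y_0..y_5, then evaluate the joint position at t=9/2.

y_0 = S_0(0) = a_0 = -4
y_1 = S_1(0) = a_1 = -2
y_2 = S_2(0) = a_2 = 4
y_3 = S_3(0) = a_3 = -5
y_4 = S_4(0) = a_4 = -4
y_5 = S_4(1) = -1
t_q=9/2 is in segment 1 (τ=3/2); S_1(τ)=3067/794

y_0=-4 y_1=-2 y_2=4 y_3=-5 y_4=-4 y_5=-1
S(9/2) = 3067/794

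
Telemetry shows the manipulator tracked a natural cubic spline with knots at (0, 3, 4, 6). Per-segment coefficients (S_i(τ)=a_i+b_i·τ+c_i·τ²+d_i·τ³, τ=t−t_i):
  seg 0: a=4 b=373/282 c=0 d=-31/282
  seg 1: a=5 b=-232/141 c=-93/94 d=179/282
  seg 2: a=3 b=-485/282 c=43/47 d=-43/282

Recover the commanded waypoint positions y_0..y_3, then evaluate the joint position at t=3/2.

y_0=4 y_1=5 y_2=3 y_3=2
S(3/2) = 4221/752

y_0 = S_0(0) = a_0 = 4
y_1 = S_1(0) = a_1 = 5
y_2 = S_2(0) = a_2 = 3
y_3 = S_2(2) = 2
t_q=3/2 is in segment 0 (τ=3/2); S_0(τ)=4221/752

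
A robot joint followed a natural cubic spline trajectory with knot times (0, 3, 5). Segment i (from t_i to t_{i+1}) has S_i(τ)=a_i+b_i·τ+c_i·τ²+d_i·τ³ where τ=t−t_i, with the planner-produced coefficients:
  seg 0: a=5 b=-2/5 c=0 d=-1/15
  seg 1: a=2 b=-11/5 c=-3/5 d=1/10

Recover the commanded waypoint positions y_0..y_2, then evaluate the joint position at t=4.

y_0 = S_0(0) = a_0 = 5
y_1 = S_1(0) = a_1 = 2
y_2 = S_1(2) = -4
t_q=4 is in segment 1 (τ=1); S_1(τ)=-7/10

y_0=5 y_1=2 y_2=-4
S(4) = -7/10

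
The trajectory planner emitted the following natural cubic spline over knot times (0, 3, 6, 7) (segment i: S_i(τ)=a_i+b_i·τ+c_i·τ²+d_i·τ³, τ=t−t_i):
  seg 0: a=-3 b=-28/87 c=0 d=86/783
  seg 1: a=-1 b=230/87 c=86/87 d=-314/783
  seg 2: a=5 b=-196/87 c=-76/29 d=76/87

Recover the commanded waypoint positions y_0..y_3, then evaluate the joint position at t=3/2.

y_0 = S_0(0) = a_0 = -3
y_1 = S_1(0) = a_1 = -1
y_2 = S_2(0) = a_2 = 5
y_3 = S_2(1) = 1
t_q=3/2 is in segment 0 (τ=3/2); S_0(τ)=-361/116

y_0=-3 y_1=-1 y_2=5 y_3=1
S(3/2) = -361/116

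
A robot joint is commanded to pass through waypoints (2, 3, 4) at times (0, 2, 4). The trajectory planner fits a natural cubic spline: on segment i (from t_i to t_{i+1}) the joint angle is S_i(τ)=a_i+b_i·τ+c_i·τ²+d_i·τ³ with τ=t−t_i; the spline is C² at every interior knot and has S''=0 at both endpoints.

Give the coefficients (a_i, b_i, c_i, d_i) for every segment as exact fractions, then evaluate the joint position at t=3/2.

Δ: Δ0=1/2, Δ1=1/2
row 1: diag=8, rhs=0; c'=1/4, d'=0
back: M1=0
M: M0=0, M1=0, M2=0
seg 0: a=2, c=M0/2=0, d=(M1−M0)/(6·2)=0, b=Δ0−h0·(2M0+M1)/6=1/2
seg 1: a=3, c=M1/2=0, d=(M2−M1)/(6·2)=0, b=Δ1−h1·(2M1+M2)/6=1/2
t_q=3/2 → seg 0, τ=3/2; S=2+1/2·τ+0·τ²+0·τ³=11/4

  seg 0: a=2 b=1/2 c=0 d=0
  seg 1: a=3 b=1/2 c=0 d=0
S(3/2) = 11/4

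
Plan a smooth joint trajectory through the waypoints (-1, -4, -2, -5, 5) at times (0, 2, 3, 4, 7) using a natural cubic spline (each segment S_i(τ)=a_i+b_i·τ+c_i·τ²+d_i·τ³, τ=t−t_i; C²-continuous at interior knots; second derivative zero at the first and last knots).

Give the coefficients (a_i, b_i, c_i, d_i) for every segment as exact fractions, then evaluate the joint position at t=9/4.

  seg 0: a=-1 b=-865/267 c=0 d=929/2136
  seg 1: a=-4 b=1057/534 c=929/356 d=-2765/1068
  seg 2: a=-2 b=-607/1068 c=-459/89 d=2911/1068
  seg 3: a=-5 b=-1445/534 c=1075/356 d=-1075/3204
S(9/4) = -77067/22784

Δ: Δ0=-3/2, Δ1=2, Δ2=-3, Δ3=10/3
row 1: diag=6, rhs=21; c'=1/6, d'=7/2
row 2: denom=4−1·1/6=23/6; d'=(-30−1·7/2)/(23/6)=-201/23
row 3: denom=8−1·6/23=178/23; d'=(38−1·-201/23)/(178/23)=1075/178
back: M3=1075/178
back: M2=-201/23−6/23·1075/178=-918/89
back: M1=7/2−1/6·-918/89=929/178
M: M0=0, M1=929/178, M2=-918/89, M3=1075/178, M4=0
seg 0: a=-1, c=M0/2=0, d=(M1−M0)/(6·2)=929/2136, b=Δ0−h0·(2M0+M1)/6=-865/267
seg 1: a=-4, c=M1/2=929/356, d=(M2−M1)/(6·1)=-2765/1068, b=Δ1−h1·(2M1+M2)/6=1057/534
seg 2: a=-2, c=M2/2=-459/89, d=(M3−M2)/(6·1)=2911/1068, b=Δ2−h2·(2M2+M3)/6=-607/1068
seg 3: a=-5, c=M3/2=1075/356, d=(M4−M3)/(6·3)=-1075/3204, b=Δ3−h3·(2M3+M4)/6=-1445/534
t_q=9/4 → seg 1, τ=1/4; S=-4+1057/534·τ+929/356·τ²+-2765/1068·τ³=-77067/22784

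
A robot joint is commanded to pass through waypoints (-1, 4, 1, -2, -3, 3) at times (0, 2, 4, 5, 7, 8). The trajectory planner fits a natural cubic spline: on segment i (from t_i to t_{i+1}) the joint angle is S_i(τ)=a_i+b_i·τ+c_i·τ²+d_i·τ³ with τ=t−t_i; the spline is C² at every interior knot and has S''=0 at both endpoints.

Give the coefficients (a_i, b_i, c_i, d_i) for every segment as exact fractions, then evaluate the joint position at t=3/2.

Δ: Δ0=5/2, Δ1=-3/2, Δ2=-3, Δ3=-1/2, Δ4=6
row 1: diag=8, rhs=-24; c'=1/4, d'=-3
row 2: denom=6−2·1/4=11/2; d'=(-9−2·-3)/(11/2)=-6/11
row 3: denom=6−1·2/11=64/11; d'=(15−1·-6/11)/(64/11)=171/64
row 4: denom=6−2·11/32=85/16; d'=(39−2·171/64)/(85/16)=1077/170
back: M4=1077/170
back: M3=171/64−11/32·1077/170=42/85
back: M2=-6/11−2/11·42/85=-54/85
back: M1=-3−1/4·-54/85=-483/170
M: M0=0, M1=-483/170, M2=-54/85, M3=42/85, M4=1077/170, M5=0
seg 0: a=-1, c=M0/2=0, d=(M1−M0)/(6·2)=-161/680, b=Δ0−h0·(2M0+M1)/6=293/85
seg 1: a=4, c=M1/2=-483/340, d=(M2−M1)/(6·2)=25/136, b=Δ1−h1·(2M1+M2)/6=103/170
seg 2: a=1, c=M2/2=-27/85, d=(M3−M2)/(6·1)=16/85, b=Δ2−h2·(2M2+M3)/6=-244/85
seg 3: a=-2, c=M3/2=21/85, d=(M4−M3)/(6·2)=331/680, b=Δ3−h3·(2M3+M4)/6=-50/17
seg 4: a=-3, c=M4/2=1077/340, d=(M5−M4)/(6·1)=-359/340, b=Δ4−h4·(2M4+M5)/6=661/170
t_q=3/2 → seg 0, τ=3/2; S=-1+293/85·τ+0·τ²+-161/680·τ³=18341/5440

  seg 0: a=-1 b=293/85 c=0 d=-161/680
  seg 1: a=4 b=103/170 c=-483/340 d=25/136
  seg 2: a=1 b=-244/85 c=-27/85 d=16/85
  seg 3: a=-2 b=-50/17 c=21/85 d=331/680
  seg 4: a=-3 b=661/170 c=1077/340 d=-359/340
S(3/2) = 18341/5440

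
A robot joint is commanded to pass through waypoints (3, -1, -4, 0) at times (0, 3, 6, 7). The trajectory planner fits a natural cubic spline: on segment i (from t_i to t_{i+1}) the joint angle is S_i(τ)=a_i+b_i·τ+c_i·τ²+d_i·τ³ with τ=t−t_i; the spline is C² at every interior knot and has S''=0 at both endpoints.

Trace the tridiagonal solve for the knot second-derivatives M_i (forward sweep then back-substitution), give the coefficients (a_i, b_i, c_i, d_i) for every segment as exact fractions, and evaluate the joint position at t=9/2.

  seg 0: a=3 b=-79/87 c=0 d=-37/783
  seg 1: a=-1 b=-190/87 c=-37/87 d=214/783
  seg 2: a=-4 b=230/87 c=59/29 d=-59/87
S(9/2) = -125/29

Δ: Δ0=-4/3, Δ1=-1, Δ2=4
row 1: diag=12, rhs=2; c'=1/4, d'=1/6
row 2: denom=8−3·1/4=29/4; d'=(30−3·1/6)/(29/4)=118/29
back: M2=118/29
back: M1=1/6−1/4·118/29=-74/87
M: M0=0, M1=-74/87, M2=118/29, M3=0
seg 0: a=3, c=M0/2=0, d=(M1−M0)/(6·3)=-37/783, b=Δ0−h0·(2M0+M1)/6=-79/87
seg 1: a=-1, c=M1/2=-37/87, d=(M2−M1)/(6·3)=214/783, b=Δ1−h1·(2M1+M2)/6=-190/87
seg 2: a=-4, c=M2/2=59/29, d=(M3−M2)/(6·1)=-59/87, b=Δ2−h2·(2M2+M3)/6=230/87
t_q=9/2 → seg 1, τ=3/2; S=-1+-190/87·τ+-37/87·τ²+214/783·τ³=-125/29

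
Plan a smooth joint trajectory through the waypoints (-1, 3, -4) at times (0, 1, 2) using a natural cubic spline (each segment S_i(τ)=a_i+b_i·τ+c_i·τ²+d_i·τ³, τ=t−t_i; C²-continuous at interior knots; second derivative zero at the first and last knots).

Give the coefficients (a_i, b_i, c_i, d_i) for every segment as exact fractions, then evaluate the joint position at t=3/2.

  seg 0: a=-1 b=27/4 c=0 d=-11/4
  seg 1: a=3 b=-3/2 c=-33/4 d=11/4
S(3/2) = 17/32

Δ: Δ0=4, Δ1=-7
row 1: diag=4, rhs=-66; c'=1/4, d'=-33/2
back: M1=-33/2
M: M0=0, M1=-33/2, M2=0
seg 0: a=-1, c=M0/2=0, d=(M1−M0)/(6·1)=-11/4, b=Δ0−h0·(2M0+M1)/6=27/4
seg 1: a=3, c=M1/2=-33/4, d=(M2−M1)/(6·1)=11/4, b=Δ1−h1·(2M1+M2)/6=-3/2
t_q=3/2 → seg 1, τ=1/2; S=3+-3/2·τ+-33/4·τ²+11/4·τ³=17/32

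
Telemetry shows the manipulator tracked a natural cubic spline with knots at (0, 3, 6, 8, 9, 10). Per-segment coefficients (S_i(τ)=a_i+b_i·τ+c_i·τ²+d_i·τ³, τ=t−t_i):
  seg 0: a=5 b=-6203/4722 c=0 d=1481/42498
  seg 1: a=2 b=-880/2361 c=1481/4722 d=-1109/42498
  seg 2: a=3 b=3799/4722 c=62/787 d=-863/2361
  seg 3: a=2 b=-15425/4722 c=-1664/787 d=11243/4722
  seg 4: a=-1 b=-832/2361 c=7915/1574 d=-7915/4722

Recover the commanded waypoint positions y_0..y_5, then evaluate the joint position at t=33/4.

y_0=5 y_1=2 y_2=3 y_3=2 y_4=-1 y_5=2
S(33/4) = 109641/100736

y_0 = S_0(0) = a_0 = 5
y_1 = S_1(0) = a_1 = 2
y_2 = S_2(0) = a_2 = 3
y_3 = S_3(0) = a_3 = 2
y_4 = S_4(0) = a_4 = -1
y_5 = S_4(1) = 2
t_q=33/4 is in segment 3 (τ=1/4); S_3(τ)=109641/100736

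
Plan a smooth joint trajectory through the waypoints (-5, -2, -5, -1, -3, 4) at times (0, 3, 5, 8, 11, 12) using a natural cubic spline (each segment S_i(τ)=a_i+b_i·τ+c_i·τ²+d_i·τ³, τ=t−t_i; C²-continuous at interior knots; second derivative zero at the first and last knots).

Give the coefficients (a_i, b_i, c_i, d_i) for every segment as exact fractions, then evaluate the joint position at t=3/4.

  seg 0: a=-5 b=2633/1272 c=0 d=-1361/11448
  seg 1: a=-2 b=-725/636 c=-1361/1272 d=283/636
  seg 2: a=-5 b=-17/212 c=2035/1272 d=-4307/11448
  seg 3: a=-1 b=-271/424 c=-284/159 d=6781/11448
  seg 4: a=-3 b=983/212 c=1503/424 d=-501/424
S(3/4) = -94913/27136

Δ: Δ0=1, Δ1=-3/2, Δ2=4/3, Δ3=-2/3, Δ4=7
row 1: diag=10, rhs=-15; c'=1/5, d'=-3/2
row 2: denom=10−2·1/5=48/5; d'=(17−2·-3/2)/(48/5)=25/12
row 3: denom=12−3·5/16=177/16; d'=(-12−3·25/12)/(177/16)=-292/177
row 4: denom=8−3·16/59=424/59; d'=(46−3·-292/177)/(424/59)=1503/212
back: M4=1503/212
back: M3=-292/177−16/59·1503/212=-568/159
back: M2=25/12−5/16·-568/159=2035/636
back: M1=-3/2−1/5·2035/636=-1361/636
M: M0=0, M1=-1361/636, M2=2035/636, M3=-568/159, M4=1503/212, M5=0
seg 0: a=-5, c=M0/2=0, d=(M1−M0)/(6·3)=-1361/11448, b=Δ0−h0·(2M0+M1)/6=2633/1272
seg 1: a=-2, c=M1/2=-1361/1272, d=(M2−M1)/(6·2)=283/636, b=Δ1−h1·(2M1+M2)/6=-725/636
seg 2: a=-5, c=M2/2=2035/1272, d=(M3−M2)/(6·3)=-4307/11448, b=Δ2−h2·(2M2+M3)/6=-17/212
seg 3: a=-1, c=M3/2=-284/159, d=(M4−M3)/(6·3)=6781/11448, b=Δ3−h3·(2M3+M4)/6=-271/424
seg 4: a=-3, c=M4/2=1503/424, d=(M5−M4)/(6·1)=-501/424, b=Δ4−h4·(2M4+M5)/6=983/212
t_q=3/4 → seg 0, τ=3/4; S=-5+2633/1272·τ+0·τ²+-1361/11448·τ³=-94913/27136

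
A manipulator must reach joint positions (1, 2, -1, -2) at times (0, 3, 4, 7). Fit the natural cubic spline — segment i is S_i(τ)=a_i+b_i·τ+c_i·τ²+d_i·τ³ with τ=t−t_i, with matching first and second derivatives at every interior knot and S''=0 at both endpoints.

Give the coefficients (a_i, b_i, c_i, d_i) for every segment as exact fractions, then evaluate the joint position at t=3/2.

  seg 0: a=1 b=109/63 c=0 d=-88/567
  seg 1: a=2 b=-155/63 c=-88/63 d=6/7
  seg 2: a=-1 b=-169/63 c=74/63 d=-74/567
S(3/2) = 43/14

Δ: Δ0=1/3, Δ1=-3, Δ2=-1/3
row 1: diag=8, rhs=-20; c'=1/8, d'=-5/2
row 2: denom=8−1·1/8=63/8; d'=(16−1·-5/2)/(63/8)=148/63
back: M2=148/63
back: M1=-5/2−1/8·148/63=-176/63
M: M0=0, M1=-176/63, M2=148/63, M3=0
seg 0: a=1, c=M0/2=0, d=(M1−M0)/(6·3)=-88/567, b=Δ0−h0·(2M0+M1)/6=109/63
seg 1: a=2, c=M1/2=-88/63, d=(M2−M1)/(6·1)=6/7, b=Δ1−h1·(2M1+M2)/6=-155/63
seg 2: a=-1, c=M2/2=74/63, d=(M3−M2)/(6·3)=-74/567, b=Δ2−h2·(2M2+M3)/6=-169/63
t_q=3/2 → seg 0, τ=3/2; S=1+109/63·τ+0·τ²+-88/567·τ³=43/14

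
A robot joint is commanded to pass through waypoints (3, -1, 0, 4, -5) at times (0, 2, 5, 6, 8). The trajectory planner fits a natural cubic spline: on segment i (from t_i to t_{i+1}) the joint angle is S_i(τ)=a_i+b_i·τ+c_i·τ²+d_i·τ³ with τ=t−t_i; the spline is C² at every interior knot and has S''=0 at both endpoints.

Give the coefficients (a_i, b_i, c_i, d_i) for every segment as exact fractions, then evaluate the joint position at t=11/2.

Δ: Δ0=-2, Δ1=1/3, Δ2=4, Δ3=-9/2
row 1: diag=10, rhs=14; c'=3/10, d'=7/5
row 2: denom=8−3·3/10=71/10; d'=(22−3·7/5)/(71/10)=178/71
row 3: denom=6−1·10/71=416/71; d'=(-51−1·178/71)/(416/71)=-3799/416
back: M3=-3799/416
back: M2=178/71−10/71·-3799/416=789/208
back: M1=7/5−3/10·789/208=109/416
M: M0=0, M1=109/416, M2=789/208, M3=-3799/416, M4=0
seg 0: a=3, c=M0/2=0, d=(M1−M0)/(6·2)=109/4992, b=Δ0−h0·(2M0+M1)/6=-2605/1248
seg 1: a=-1, c=M1/2=109/832, d=(M2−M1)/(6·3)=113/576, b=Δ1−h1·(2M1+M2)/6=-1139/624
seg 2: a=0, c=M2/2=789/416, d=(M3−M2)/(6·1)=-5377/2496, b=Δ2−h2·(2M2+M3)/6=10627/2496
seg 3: a=4, c=M3/2=-3799/832, d=(M4−M3)/(6·2)=3799/4992, b=Δ3−h3·(2M3+M4)/6=991/624
t_q=11/2 → seg 2, τ=1/2; S=0+10627/2496·τ+789/416·τ²+-5377/2496·τ³=15533/6656

  seg 0: a=3 b=-2605/1248 c=0 d=109/4992
  seg 1: a=-1 b=-1139/624 c=109/832 d=113/576
  seg 2: a=0 b=10627/2496 c=789/416 d=-5377/2496
  seg 3: a=4 b=991/624 c=-3799/832 d=3799/4992
S(11/2) = 15533/6656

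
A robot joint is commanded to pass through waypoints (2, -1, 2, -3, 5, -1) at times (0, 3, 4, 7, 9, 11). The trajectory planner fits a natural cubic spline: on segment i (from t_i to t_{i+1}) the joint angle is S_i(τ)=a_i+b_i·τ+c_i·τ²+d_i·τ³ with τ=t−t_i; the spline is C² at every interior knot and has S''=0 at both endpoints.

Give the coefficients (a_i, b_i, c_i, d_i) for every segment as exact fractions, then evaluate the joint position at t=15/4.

  seg 0: a=2 b=-6121/2106 c=0 d=4015/18954
  seg 1: a=-1 b=2962/1053 c=4015/2106 d=-1207/702
  seg 2: a=2 b=3091/2106 c=-3424/1053 d=13943/18954
  seg 3: a=-3 b=1916/1053 c=2365/702 d=-4799/4212
  seg 4: a=5 b=1709/1053 c=-1217/351 d=1217/2106
S(15/4) = 65447/44928

Δ: Δ0=-1, Δ1=3, Δ2=-5/3, Δ3=4, Δ4=-3
row 1: diag=8, rhs=24; c'=1/8, d'=3
row 2: denom=8−1·1/8=63/8; d'=(-28−1·3)/(63/8)=-248/63
row 3: denom=10−3·8/21=62/7; d'=(34−3·-248/63)/(62/7)=481/93
row 4: denom=8−2·7/31=234/31; d'=(-42−2·481/93)/(234/31)=-2434/351
back: M4=-2434/351
back: M3=481/93−7/31·-2434/351=2365/351
back: M2=-248/63−8/21·2365/351=-6848/1053
back: M1=3−1/8·-6848/1053=4015/1053
M: M0=0, M1=4015/1053, M2=-6848/1053, M3=2365/351, M4=-2434/351, M5=0
seg 0: a=2, c=M0/2=0, d=(M1−M0)/(6·3)=4015/18954, b=Δ0−h0·(2M0+M1)/6=-6121/2106
seg 1: a=-1, c=M1/2=4015/2106, d=(M2−M1)/(6·1)=-1207/702, b=Δ1−h1·(2M1+M2)/6=2962/1053
seg 2: a=2, c=M2/2=-3424/1053, d=(M3−M2)/(6·3)=13943/18954, b=Δ2−h2·(2M2+M3)/6=3091/2106
seg 3: a=-3, c=M3/2=2365/702, d=(M4−M3)/(6·2)=-4799/4212, b=Δ3−h3·(2M3+M4)/6=1916/1053
seg 4: a=5, c=M4/2=-1217/351, d=(M5−M4)/(6·2)=1217/2106, b=Δ4−h4·(2M4+M5)/6=1709/1053
t_q=15/4 → seg 1, τ=3/4; S=-1+2962/1053·τ+4015/2106·τ²+-1207/702·τ³=65447/44928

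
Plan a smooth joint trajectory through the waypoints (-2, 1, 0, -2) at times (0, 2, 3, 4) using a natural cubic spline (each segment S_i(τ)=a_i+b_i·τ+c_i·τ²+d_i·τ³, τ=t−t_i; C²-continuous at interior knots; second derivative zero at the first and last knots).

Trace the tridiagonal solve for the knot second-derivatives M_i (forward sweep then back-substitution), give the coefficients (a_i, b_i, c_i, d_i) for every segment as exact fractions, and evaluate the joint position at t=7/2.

Δ: Δ0=3/2, Δ1=-1, Δ2=-2
row 1: diag=6, rhs=-15; c'=1/6, d'=-5/2
row 2: denom=4−1·1/6=23/6; d'=(-6−1·-5/2)/(23/6)=-21/23
back: M2=-21/23
back: M1=-5/2−1/6·-21/23=-54/23
M: M0=0, M1=-54/23, M2=-21/23, M3=0
seg 0: a=-2, c=M0/2=0, d=(M1−M0)/(6·2)=-9/46, b=Δ0−h0·(2M0+M1)/6=105/46
seg 1: a=1, c=M1/2=-27/23, d=(M2−M1)/(6·1)=11/46, b=Δ1−h1·(2M1+M2)/6=-3/46
seg 2: a=0, c=M2/2=-21/46, d=(M3−M2)/(6·1)=7/46, b=Δ2−h2·(2M2+M3)/6=-39/23
t_q=7/2 → seg 2, τ=1/2; S=0+-39/23·τ+-21/46·τ²+7/46·τ³=-347/368

  seg 0: a=-2 b=105/46 c=0 d=-9/46
  seg 1: a=1 b=-3/46 c=-27/23 d=11/46
  seg 2: a=0 b=-39/23 c=-21/46 d=7/46
S(7/2) = -347/368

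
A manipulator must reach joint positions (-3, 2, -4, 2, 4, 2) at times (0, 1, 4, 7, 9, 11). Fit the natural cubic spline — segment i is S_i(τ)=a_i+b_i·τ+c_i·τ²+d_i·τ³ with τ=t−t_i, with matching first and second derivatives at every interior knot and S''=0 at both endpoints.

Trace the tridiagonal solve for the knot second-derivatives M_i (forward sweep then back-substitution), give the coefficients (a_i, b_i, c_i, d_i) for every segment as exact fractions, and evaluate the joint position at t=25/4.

Δ: Δ0=5, Δ1=-2, Δ2=2, Δ3=1, Δ4=-1
row 1: diag=8, rhs=-42; c'=3/8, d'=-21/4
row 2: denom=12−3·3/8=87/8; d'=(24−3·-21/4)/(87/8)=106/29
row 3: denom=10−3·8/29=266/29; d'=(-6−3·106/29)/(266/29)=-246/133
row 4: denom=8−2·29/133=1006/133; d'=(-12−2·-246/133)/(1006/133)=-552/503
back: M4=-552/503
back: M3=-246/133−29/133·-552/503=-810/503
back: M2=106/29−8/29·-810/503=2062/503
back: M1=-21/4−3/8·2062/503=-3414/503
M: M0=0, M1=-3414/503, M2=2062/503, M3=-810/503, M4=-552/503, M5=0
seg 0: a=-3, c=M0/2=0, d=(M1−M0)/(6·1)=-569/503, b=Δ0−h0·(2M0+M1)/6=3084/503
seg 1: a=2, c=M1/2=-1707/503, d=(M2−M1)/(6·3)=2738/4527, b=Δ1−h1·(2M1+M2)/6=1377/503
seg 2: a=-4, c=M2/2=1031/503, d=(M3−M2)/(6·3)=-1436/4527, b=Δ2−h2·(2M2+M3)/6=-651/503
seg 3: a=2, c=M3/2=-405/503, d=(M4−M3)/(6·2)=43/1006, b=Δ3−h3·(2M3+M4)/6=1227/503
seg 4: a=4, c=M4/2=-276/503, d=(M5−M4)/(6·2)=46/503, b=Δ4−h4·(2M4+M5)/6=-135/503
t_q=25/4 → seg 2, τ=9/4; S=-4+-651/503·τ+1031/503·τ²+-1436/4527·τ³=-299/2012

  seg 0: a=-3 b=3084/503 c=0 d=-569/503
  seg 1: a=2 b=1377/503 c=-1707/503 d=2738/4527
  seg 2: a=-4 b=-651/503 c=1031/503 d=-1436/4527
  seg 3: a=2 b=1227/503 c=-405/503 d=43/1006
  seg 4: a=4 b=-135/503 c=-276/503 d=46/503
S(25/4) = -299/2012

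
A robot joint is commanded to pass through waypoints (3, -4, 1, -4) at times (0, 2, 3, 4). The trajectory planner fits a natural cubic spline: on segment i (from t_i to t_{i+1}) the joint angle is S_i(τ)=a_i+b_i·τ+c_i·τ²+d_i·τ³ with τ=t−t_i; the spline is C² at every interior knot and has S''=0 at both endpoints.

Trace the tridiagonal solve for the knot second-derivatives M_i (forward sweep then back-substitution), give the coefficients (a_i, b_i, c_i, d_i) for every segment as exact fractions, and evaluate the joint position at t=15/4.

  seg 0: a=3 b=-337/46 c=0 d=22/23
  seg 1: a=-4 b=191/46 c=132/23 d=-225/46
  seg 2: a=1 b=22/23 c=-411/46 d=137/46
S(15/4) = -6041/2944

Δ: Δ0=-7/2, Δ1=5, Δ2=-5
row 1: diag=6, rhs=51; c'=1/6, d'=17/2
row 2: denom=4−1·1/6=23/6; d'=(-60−1·17/2)/(23/6)=-411/23
back: M2=-411/23
back: M1=17/2−1/6·-411/23=264/23
M: M0=0, M1=264/23, M2=-411/23, M3=0
seg 0: a=3, c=M0/2=0, d=(M1−M0)/(6·2)=22/23, b=Δ0−h0·(2M0+M1)/6=-337/46
seg 1: a=-4, c=M1/2=132/23, d=(M2−M1)/(6·1)=-225/46, b=Δ1−h1·(2M1+M2)/6=191/46
seg 2: a=1, c=M2/2=-411/46, d=(M3−M2)/(6·1)=137/46, b=Δ2−h2·(2M2+M3)/6=22/23
t_q=15/4 → seg 2, τ=3/4; S=1+22/23·τ+-411/46·τ²+137/46·τ³=-6041/2944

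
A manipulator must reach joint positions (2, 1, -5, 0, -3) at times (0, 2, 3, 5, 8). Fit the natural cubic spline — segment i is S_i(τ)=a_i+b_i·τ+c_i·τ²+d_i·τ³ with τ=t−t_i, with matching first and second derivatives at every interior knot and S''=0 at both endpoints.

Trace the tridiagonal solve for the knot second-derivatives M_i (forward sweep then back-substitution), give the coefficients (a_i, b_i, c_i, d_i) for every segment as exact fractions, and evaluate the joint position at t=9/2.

Δ: Δ0=-1/2, Δ1=-6, Δ2=5/2, Δ3=-1
row 1: diag=6, rhs=-33; c'=1/6, d'=-11/2
row 2: denom=6−1·1/6=35/6; d'=(51−1·-11/2)/(35/6)=339/35
row 3: denom=10−2·12/35=326/35; d'=(-21−2·339/35)/(326/35)=-1413/326
back: M3=-1413/326
back: M2=339/35−12/35·-1413/326=1821/163
back: M1=-11/2−1/6·1821/163=-1200/163
M: M0=0, M1=-1200/163, M2=1821/163, M3=-1413/326, M4=0
seg 0: a=2, c=M0/2=0, d=(M1−M0)/(6·2)=-100/163, b=Δ0−h0·(2M0+M1)/6=637/326
seg 1: a=1, c=M1/2=-600/163, d=(M2−M1)/(6·1)=1007/326, b=Δ1−h1·(2M1+M2)/6=-1763/326
seg 2: a=-5, c=M2/2=1821/326, d=(M3−M2)/(6·2)=-1685/1304, b=Δ2−h2·(2M2+M3)/6=-571/163
seg 3: a=0, c=M3/2=-1413/652, d=(M4−M3)/(6·3)=157/652, b=Δ3−h3·(2M3+M4)/6=1087/326
t_q=9/2 → seg 2, τ=3/2; S=-5+-571/163·τ+1821/326·τ²+-1685/1304·τ³=-21359/10432

  seg 0: a=2 b=637/326 c=0 d=-100/163
  seg 1: a=1 b=-1763/326 c=-600/163 d=1007/326
  seg 2: a=-5 b=-571/163 c=1821/326 d=-1685/1304
  seg 3: a=0 b=1087/326 c=-1413/652 d=157/652
S(9/2) = -21359/10432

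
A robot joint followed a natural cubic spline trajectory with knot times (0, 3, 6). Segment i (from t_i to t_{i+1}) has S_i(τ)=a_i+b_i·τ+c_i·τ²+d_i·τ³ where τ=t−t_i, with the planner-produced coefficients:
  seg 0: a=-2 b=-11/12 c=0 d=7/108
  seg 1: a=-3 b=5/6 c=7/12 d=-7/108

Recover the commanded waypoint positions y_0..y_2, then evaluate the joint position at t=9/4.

y_0=-2 y_1=-3 y_2=3
S(9/4) = -851/256

y_0 = S_0(0) = a_0 = -2
y_1 = S_1(0) = a_1 = -3
y_2 = S_1(3) = 3
t_q=9/4 is in segment 0 (τ=9/4); S_0(τ)=-851/256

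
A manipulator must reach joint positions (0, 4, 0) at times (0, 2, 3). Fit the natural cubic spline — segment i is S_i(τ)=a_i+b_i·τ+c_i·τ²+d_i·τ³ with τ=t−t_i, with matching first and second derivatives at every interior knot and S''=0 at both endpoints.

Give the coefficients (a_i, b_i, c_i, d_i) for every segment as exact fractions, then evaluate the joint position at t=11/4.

  seg 0: a=0 b=4 c=0 d=-1/2
  seg 1: a=4 b=-2 c=-3 d=1
S(11/4) = 79/64

Δ: Δ0=2, Δ1=-4
row 1: diag=6, rhs=-36; c'=1/6, d'=-6
back: M1=-6
M: M0=0, M1=-6, M2=0
seg 0: a=0, c=M0/2=0, d=(M1−M0)/(6·2)=-1/2, b=Δ0−h0·(2M0+M1)/6=4
seg 1: a=4, c=M1/2=-3, d=(M2−M1)/(6·1)=1, b=Δ1−h1·(2M1+M2)/6=-2
t_q=11/4 → seg 1, τ=3/4; S=4+-2·τ+-3·τ²+1·τ³=79/64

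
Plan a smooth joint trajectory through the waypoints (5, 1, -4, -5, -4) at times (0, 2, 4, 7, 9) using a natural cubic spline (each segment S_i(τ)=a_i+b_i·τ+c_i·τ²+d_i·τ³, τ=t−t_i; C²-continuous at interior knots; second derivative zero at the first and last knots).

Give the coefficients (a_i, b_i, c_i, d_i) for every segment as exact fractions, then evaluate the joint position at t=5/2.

Δ: Δ0=-2, Δ1=-5/2, Δ2=-1/3, Δ3=1/2
row 1: diag=8, rhs=-3; c'=1/4, d'=-3/8
row 2: denom=10−2·1/4=19/2; d'=(13−2·-3/8)/(19/2)=55/38
row 3: denom=10−3·6/19=172/19; d'=(5−3·55/38)/(172/19)=25/344
back: M3=25/344
back: M2=55/38−6/19·25/344=245/172
back: M1=-3/8−1/4·245/172=-503/688
M: M0=0, M1=-503/688, M2=245/172, M3=25/344, M4=0
seg 0: a=5, c=M0/2=0, d=(M1−M0)/(6·2)=-503/8256, b=Δ0−h0·(2M0+M1)/6=-3625/2064
seg 1: a=1, c=M1/2=-503/1376, d=(M2−M1)/(6·2)=1483/8256, b=Δ1−h1·(2M1+M2)/6=-2567/1032
seg 2: a=-4, c=M2/2=245/344, d=(M3−M2)/(6·3)=-155/2064, b=Δ2−h2·(2M2+M3)/6=-3703/2064
seg 3: a=-5, c=M3/2=25/688, d=(M4−M3)/(6·2)=-25/4128, b=Δ3−h3·(2M3+M4)/6=233/516
t_q=5/2 → seg 1, τ=1/2; S=1+-2567/1032·τ+-503/1376·τ²+1483/8256·τ³=-6883/22016

  seg 0: a=5 b=-3625/2064 c=0 d=-503/8256
  seg 1: a=1 b=-2567/1032 c=-503/1376 d=1483/8256
  seg 2: a=-4 b=-3703/2064 c=245/344 d=-155/2064
  seg 3: a=-5 b=233/516 c=25/688 d=-25/4128
S(5/2) = -6883/22016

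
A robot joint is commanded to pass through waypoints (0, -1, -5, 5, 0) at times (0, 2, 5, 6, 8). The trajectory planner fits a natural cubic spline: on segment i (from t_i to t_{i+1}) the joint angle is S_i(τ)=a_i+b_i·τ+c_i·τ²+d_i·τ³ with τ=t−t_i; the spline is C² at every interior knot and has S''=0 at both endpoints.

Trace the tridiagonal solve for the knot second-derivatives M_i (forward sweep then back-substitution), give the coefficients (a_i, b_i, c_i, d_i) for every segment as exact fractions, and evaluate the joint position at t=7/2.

  seg 0: a=0 b=265/312 c=0 d=-421/1248
  seg 1: a=-1 b=-499/156 c=-421/208 d=127/144
  seg 2: a=-5 b=5285/624 c=615/104 d=-2735/624
  seg 3: a=5 b=1115/156 c=-1505/208 d=1505/1248
S(7/2) = -12273/1664

Δ: Δ0=-1/2, Δ1=-4/3, Δ2=10, Δ3=-5/2
row 1: diag=10, rhs=-5; c'=3/10, d'=-1/2
row 2: denom=8−3·3/10=71/10; d'=(68−3·-1/2)/(71/10)=695/71
row 3: denom=6−1·10/71=416/71; d'=(-75−1·695/71)/(416/71)=-1505/104
back: M3=-1505/104
back: M2=695/71−10/71·-1505/104=615/52
back: M1=-1/2−3/10·615/52=-421/104
M: M0=0, M1=-421/104, M2=615/52, M3=-1505/104, M4=0
seg 0: a=0, c=M0/2=0, d=(M1−M0)/(6·2)=-421/1248, b=Δ0−h0·(2M0+M1)/6=265/312
seg 1: a=-1, c=M1/2=-421/208, d=(M2−M1)/(6·3)=127/144, b=Δ1−h1·(2M1+M2)/6=-499/156
seg 2: a=-5, c=M2/2=615/104, d=(M3−M2)/(6·1)=-2735/624, b=Δ2−h2·(2M2+M3)/6=5285/624
seg 3: a=5, c=M3/2=-1505/208, d=(M4−M3)/(6·2)=1505/1248, b=Δ3−h3·(2M3+M4)/6=1115/156
t_q=7/2 → seg 1, τ=3/2; S=-1+-499/156·τ+-421/208·τ²+127/144·τ³=-12273/1664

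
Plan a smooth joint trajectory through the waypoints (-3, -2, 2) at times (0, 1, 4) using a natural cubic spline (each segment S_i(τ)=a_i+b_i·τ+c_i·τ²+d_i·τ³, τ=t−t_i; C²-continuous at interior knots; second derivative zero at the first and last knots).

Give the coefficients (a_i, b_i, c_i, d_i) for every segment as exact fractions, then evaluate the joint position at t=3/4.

Δ: Δ0=1, Δ1=4/3
row 1: diag=8, rhs=2; c'=3/8, d'=1/4
back: M1=1/4
M: M0=0, M1=1/4, M2=0
seg 0: a=-3, c=M0/2=0, d=(M1−M0)/(6·1)=1/24, b=Δ0−h0·(2M0+M1)/6=23/24
seg 1: a=-2, c=M1/2=1/8, d=(M2−M1)/(6·3)=-1/72, b=Δ1−h1·(2M1+M2)/6=13/12
t_q=3/4 → seg 0, τ=3/4; S=-3+23/24·τ+0·τ²+1/24·τ³=-1159/512

  seg 0: a=-3 b=23/24 c=0 d=1/24
  seg 1: a=-2 b=13/12 c=1/8 d=-1/72
S(3/4) = -1159/512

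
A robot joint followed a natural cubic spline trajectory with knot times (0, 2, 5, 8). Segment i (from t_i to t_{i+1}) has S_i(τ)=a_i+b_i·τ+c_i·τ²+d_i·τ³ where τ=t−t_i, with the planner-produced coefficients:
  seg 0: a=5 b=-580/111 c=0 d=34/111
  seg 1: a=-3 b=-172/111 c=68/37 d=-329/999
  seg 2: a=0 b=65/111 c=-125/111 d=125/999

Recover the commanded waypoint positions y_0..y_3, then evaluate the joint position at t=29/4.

y_0 = S_0(0) = a_0 = 5
y_1 = S_1(0) = a_1 = -3
y_2 = S_2(0) = a_2 = 0
y_3 = S_2(3) = -5
t_q=29/4 is in segment 2 (τ=9/4); S_2(τ)=-7005/2368

y_0=5 y_1=-3 y_2=0 y_3=-5
S(29/4) = -7005/2368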